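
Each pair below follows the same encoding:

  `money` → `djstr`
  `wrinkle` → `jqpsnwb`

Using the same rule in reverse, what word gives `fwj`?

era

The output letters match the input read backwards, each shifted +5: money reversed is yenom. Two steps: reverse the string, then apply a Caesar shift of +5.
Reversing it on fwj: shift back: f−5=a, w−5=r, j−5=e → are; then reverse → era.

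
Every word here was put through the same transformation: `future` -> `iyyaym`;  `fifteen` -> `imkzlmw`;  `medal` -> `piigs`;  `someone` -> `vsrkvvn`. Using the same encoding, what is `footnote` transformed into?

istzuwco

Each letter shifts forward by (position + 3), i.e. 3, 4, 5, … — the shift grows by one for each successive letter.
On footnote: f+3=i, o+4=s, o+5=t, t+6=z, n+7=u, o+8=w, t+9=c, e+10=o.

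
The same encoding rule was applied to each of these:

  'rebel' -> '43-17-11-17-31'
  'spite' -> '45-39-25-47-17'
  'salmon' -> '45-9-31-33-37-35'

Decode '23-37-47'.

hot

r(#18)→43 and e(#5)→17: differences scale by 2, so n = 2·pos + 7. The formula is n = 2×(alphabet index, a=1) + 7.
Undoing it on 23-37-47: 23→(23−7)÷2=8=h, 37→(37−7)÷2=15=o, 47→(47−7)÷2=20=t.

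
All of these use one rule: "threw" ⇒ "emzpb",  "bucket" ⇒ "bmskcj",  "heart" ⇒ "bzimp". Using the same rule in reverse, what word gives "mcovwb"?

tongue

The output letters match the input read backwards, each shifted +8: threw reversed is werht. The word is reversed, then every letter is shifted forward by 8.
Undoing it on mcovwb: shift back: m−8=e, c−8=u, o−8=g, v−8=n, w−8=o, b−8=t → eugnot; then reverse → tongue.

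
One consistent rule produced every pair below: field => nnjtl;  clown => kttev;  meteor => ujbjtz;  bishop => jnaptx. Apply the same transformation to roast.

The shift depends on letter class: consonant f→n is +8, but vowel i→n is +5. Vowels shift forward by 5 and consonants shift forward by 8.
For roast: r(cons)+8=z, o(vowel)+5=t, a(vowel)+5=f, s(cons)+8=a, t(cons)+8=b.

ztfab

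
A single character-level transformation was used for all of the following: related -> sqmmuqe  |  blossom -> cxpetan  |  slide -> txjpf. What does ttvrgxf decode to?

shuffle

The shifts repeat in a cycle of length 2: positions 0,1,… shift by +1, +12, then the pattern repeats.
Undoing it on ttvrgxf: t−1=s, t−12=h, v−1=u, r−12=f, g−1=f, x−12=l, f−1=e.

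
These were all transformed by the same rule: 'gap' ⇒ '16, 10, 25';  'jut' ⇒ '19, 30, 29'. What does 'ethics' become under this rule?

g is letter #7 and maps to 16: an offset of 9. The number is (letter's place in the alphabet, a=1) + 9.
On ethics: e=5→14, t=20→29, h=8→17, i=9→18, c=3→12, s=19→28.

14, 29, 17, 18, 12, 28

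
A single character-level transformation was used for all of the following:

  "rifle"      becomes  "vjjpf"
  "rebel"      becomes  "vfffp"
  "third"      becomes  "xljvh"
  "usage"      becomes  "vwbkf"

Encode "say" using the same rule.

wbc

The rule splits by letter class: vowels +1, consonants +4.
For say: s(cons)+4=w, a(vowel)+1=b, y(cons)+4=c.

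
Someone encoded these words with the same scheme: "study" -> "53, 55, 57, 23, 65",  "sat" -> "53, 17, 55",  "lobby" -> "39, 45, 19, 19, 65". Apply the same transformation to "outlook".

s(#19)→53 and t(#20)→55: differences scale by 2, so n = 2·pos + 15. With a=1..z=26, the number is 2·pos + 15.
Applying it to outlook: o=15→45, u=21→57, t=20→55, l=12→39, o=15→45, o=15→45, k=11→37.

45, 57, 55, 39, 45, 45, 37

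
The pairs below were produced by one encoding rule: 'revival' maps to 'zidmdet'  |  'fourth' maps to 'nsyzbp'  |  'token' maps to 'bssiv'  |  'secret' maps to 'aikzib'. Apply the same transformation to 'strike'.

The shift depends on letter class: consonant r→z is +8, but vowel e→i is +4. The rule splits by letter class: vowels +4, consonants +8.
Applying it to strike: s(cons)+8=a, t(cons)+8=b, r(cons)+8=z, i(vowel)+4=m, k(cons)+8=s, e(vowel)+4=i.

abzmsi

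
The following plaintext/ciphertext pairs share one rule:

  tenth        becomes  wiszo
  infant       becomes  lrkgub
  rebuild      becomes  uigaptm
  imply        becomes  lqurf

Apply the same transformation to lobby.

osghf

In tenth: t→w is +3, e→i is +4, n→s is +5, t→z is +6 — the shift increases by 1 each position. The shift increases by 1 at each position, starting from +3: 3, 4, 5, ….
On lobby: l+3=o, o+4=s, b+5=g, b+6=h, y+7=f.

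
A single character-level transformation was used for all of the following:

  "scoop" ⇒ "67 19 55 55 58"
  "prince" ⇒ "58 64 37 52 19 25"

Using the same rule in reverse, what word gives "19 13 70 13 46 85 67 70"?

With a=1..z=26, the number is 3·pos + 10.
Undoing it on 19 13 70 13 46 85 67 70: 19→(19−10)÷3=3=c, 13→(13−10)÷3=1=a, 70→(70−10)÷3=20=t, 13→(13−10)÷3=1=a, 46→(46−10)÷3=12=l, 85→(85−10)÷3=25=y, 67→(67−10)÷3=19=s, 70→(70−10)÷3=20=t.

catalyst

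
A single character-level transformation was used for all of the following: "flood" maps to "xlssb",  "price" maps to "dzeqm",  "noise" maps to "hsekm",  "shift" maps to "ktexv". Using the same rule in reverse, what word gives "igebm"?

f(5)→x(23) and l(11)→l(11) fit y≡11x+20 (mod 26); the inverse of 11 mod 26 is 19. Treating letters as 0–25, the rule is x ↦ 11x + 20 (mod 26).
Reversing it on igebm: i(8)→19·(8−20)≡6=g; g(6)→19·(6−20)≡20=u; e(4)→19·(4−20)≡8=i; b(1)→19·(1−20)≡3=d; m(12)→19·(12−20)≡4=e (all mod 26).

guide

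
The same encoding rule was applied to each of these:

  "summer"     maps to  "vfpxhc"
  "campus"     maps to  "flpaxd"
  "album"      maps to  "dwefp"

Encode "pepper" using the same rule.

spsahc

The shifts repeat in a cycle of length 2: positions 0,1,… shift by +3, +11, then the pattern repeats.
For pepper: p+3=s, e+11=p, p+3=s, p+11=a, e+3=h, r+11=c.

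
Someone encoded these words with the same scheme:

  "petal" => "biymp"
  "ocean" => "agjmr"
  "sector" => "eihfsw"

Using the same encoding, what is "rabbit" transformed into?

Shifts by position in petal: pos 0: p→b (+12), pos 1: e→i (+4), pos 2: t→y (+5), pos 3: a→m (+12), pos 4: l→p (+4) — repeating every 3. It's a Vigenère-style cipher with numeric key [12,4,5]: position i shifts by key[i mod 3].
On rabbit: r+12=d, a+4=e, b+5=g, b+12=n, i+4=m, t+5=y.

degnmy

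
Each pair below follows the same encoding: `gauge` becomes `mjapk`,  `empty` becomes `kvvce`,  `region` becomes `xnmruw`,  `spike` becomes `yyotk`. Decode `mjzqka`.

Shifts by position in gauge: pos 0: g→m (+6), pos 1: a→j (+9), pos 2: u→a (+6), pos 3: g→p (+9) — repeating every 2. A repeating key of period 2 is used — shifts +6, +9 over and over.
Reversing it on mjzqka: m−6=g, j−9=a, z−6=t, q−9=h, k−6=e, a−9=r.

gather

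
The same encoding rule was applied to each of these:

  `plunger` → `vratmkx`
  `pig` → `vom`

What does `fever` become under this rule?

lkbkx

Compare letters: p→v is +6, l→r is +6, u→a is +6 — a constant shift. Every letter moves 6 places later in the alphabet, wrapping around z→a.
On fever: f+6=l, e+6=k, v+6=b, e+6=k, r+6=x.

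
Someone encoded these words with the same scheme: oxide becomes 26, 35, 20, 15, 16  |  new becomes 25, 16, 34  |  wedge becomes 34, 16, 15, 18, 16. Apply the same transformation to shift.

o is letter #15 and maps to 26: an offset of 11. Letters become their 1-based position plus 11 (so a→12, b→13, …).
For shift: s=19→30, h=8→19, i=9→20, f=6→17, t=20→31.

30, 19, 20, 17, 31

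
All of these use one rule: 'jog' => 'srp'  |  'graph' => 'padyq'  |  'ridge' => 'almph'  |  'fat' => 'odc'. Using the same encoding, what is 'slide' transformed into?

The shift depends on letter class: consonant j→s is +9, but vowel o→r is +3. Two shifts are in play — +3 for a/e/i/o/u, +9 for every other letter.
On slide: s(cons)+9=b, l(cons)+9=u, i(vowel)+3=l, d(cons)+9=m, e(vowel)+3=h.

bulmh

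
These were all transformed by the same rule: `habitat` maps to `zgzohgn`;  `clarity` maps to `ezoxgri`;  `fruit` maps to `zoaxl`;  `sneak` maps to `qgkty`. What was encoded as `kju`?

The output letters match the input read backwards, each shifted +6: habitat reversed is tatibah. Read the word backwards and shift each letter +6.
Reversing it on kju: shift back: k−6=e, j−6=d, u−6=o → edo; then reverse → ode.

ode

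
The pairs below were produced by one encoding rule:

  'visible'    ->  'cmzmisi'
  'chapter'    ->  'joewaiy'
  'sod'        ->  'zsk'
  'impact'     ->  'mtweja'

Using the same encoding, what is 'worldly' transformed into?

dsysksf

Vowels shift forward by 4 and consonants shift forward by 7.
Applying it to worldly: w(cons)+7=d, o(vowel)+4=s, r(cons)+7=y, l(cons)+7=s, d(cons)+7=k, l(cons)+7=s, y(cons)+7=f.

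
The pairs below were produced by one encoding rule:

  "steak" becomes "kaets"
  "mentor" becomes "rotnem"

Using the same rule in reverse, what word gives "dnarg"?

The output letters match the input read backwards: steak reversed is kaets. The word is simply reversed.
Reversing it on dnarg: then reverse → grand.

grand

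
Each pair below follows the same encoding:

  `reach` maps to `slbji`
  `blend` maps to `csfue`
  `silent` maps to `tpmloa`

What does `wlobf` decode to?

venue

Shifts by position in reach: pos 0: r→s (+1), pos 1: e→l (+7), pos 2: a→b (+1), pos 3: c→j (+7) — repeating every 2. The shifts repeat in a cycle of length 2: positions 0,1,… shift by +1, +7, then the pattern repeats.
Reversing it on wlobf: w−1=v, l−7=e, o−1=n, b−7=u, f−1=e.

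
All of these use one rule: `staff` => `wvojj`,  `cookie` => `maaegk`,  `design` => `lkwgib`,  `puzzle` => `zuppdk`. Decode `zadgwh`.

This is an affine cipher: with a=0,…,z=25, each position x becomes (25x+14) mod 26.
Undoing it on zadgwh: z(25)→25·(25−14)≡15=p; a(0)→25·(0−14)≡14=o; d(3)→25·(3−14)≡11=l; g(6)→25·(6−14)≡8=i; w(22)→25·(22−14)≡18=s; h(7)→25·(7−14)≡7=h (all mod 26).

polish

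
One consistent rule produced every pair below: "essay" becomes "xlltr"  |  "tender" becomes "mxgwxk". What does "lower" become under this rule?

Compare letters: e→x is +19, s→l is +19, s→l is +19 — a constant shift. This is a Caesar cipher with shift 19.
On lower: l+19=e, o+19=h, w+19=p, e+19=x, r+19=k.

ehpxk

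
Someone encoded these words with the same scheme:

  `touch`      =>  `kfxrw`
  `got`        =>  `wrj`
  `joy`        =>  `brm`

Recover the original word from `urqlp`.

minor

The output letters match the input read backwards, each shifted +3: touch reversed is hcuot. The word is reversed, then every letter is shifted forward by 3.
Decoding urqlp: shift back: u−3=r, r−3=o, q−3=n, l−3=i, p−3=m → ronim; then reverse → minor.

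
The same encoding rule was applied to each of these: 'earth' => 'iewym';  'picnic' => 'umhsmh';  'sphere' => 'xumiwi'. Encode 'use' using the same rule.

The shift depends on letter class: consonant r→w is +5, but vowel e→i is +4. Two shifts are in play — +4 for a/e/i/o/u, +5 for every other letter.
For use: u(vowel)+4=y, s(cons)+5=x, e(vowel)+4=i.

yxi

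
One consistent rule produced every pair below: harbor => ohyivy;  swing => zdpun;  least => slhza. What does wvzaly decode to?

poster

Each letter is shifted forward by 7 in the alphabet (a Caesar shift of +7).
Reversing it on wvzaly: w−7=p, v−7=o, z−7=s, a−7=t, l−7=e, y−7=r.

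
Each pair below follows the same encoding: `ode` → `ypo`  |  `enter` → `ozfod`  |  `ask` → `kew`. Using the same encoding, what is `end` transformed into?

The rule splits by letter class: vowels +10, consonants +12.
For end: e(vowel)+10=o, n(cons)+12=z, d(cons)+12=p.

ozp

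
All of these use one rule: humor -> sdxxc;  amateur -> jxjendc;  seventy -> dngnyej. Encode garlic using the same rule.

The shift depends on letter class: consonant h→s is +11, but vowel u→d is +9. The rule splits by letter class: vowels +9, consonants +11.
For garlic: g(cons)+11=r, a(vowel)+9=j, r(cons)+11=c, l(cons)+11=w, i(vowel)+9=r, c(cons)+11=n.

rjcwrn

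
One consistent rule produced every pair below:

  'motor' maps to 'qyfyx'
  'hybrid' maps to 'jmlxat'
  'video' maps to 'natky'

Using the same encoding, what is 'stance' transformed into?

ofuhck

m(12)→q(16) and o(14)→y(24) fit y≡17x+20 (mod 26); the inverse of 17 mod 26 is 23. Each letter's alphabet position (a=0..z=25) is mapped through 17·x+20 mod 26 — an affine cipher.
Applying it to stance: s(18)→17·18+20≡14=o; t(19)→17·19+20≡5=f; a(0)→17·0+20≡20=u; n(13)→17·13+20≡7=h; c(2)→17·2+20≡2=c; e(4)→17·4+20≡10=k (all mod 26).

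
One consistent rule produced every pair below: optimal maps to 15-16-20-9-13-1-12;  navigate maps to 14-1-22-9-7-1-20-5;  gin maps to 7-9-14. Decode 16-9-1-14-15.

piano

o is letter #15 and maps to 15: an offset of 0. Each letter is replaced by its alphabet position (a=1, b=2, …, z=26).
Reversing it on 16-9-1-14-15: 16=p, 9=i, 1=a, 14=n, 15=o.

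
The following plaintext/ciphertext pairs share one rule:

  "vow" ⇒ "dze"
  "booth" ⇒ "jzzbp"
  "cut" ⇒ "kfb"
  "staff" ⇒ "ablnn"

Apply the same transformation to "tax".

blf

The shift depends on letter class: consonant v→d is +8, but vowel o→z is +11. The rule splits by letter class: vowels +11, consonants +8.
On tax: t(cons)+8=b, a(vowel)+11=l, x(cons)+8=f.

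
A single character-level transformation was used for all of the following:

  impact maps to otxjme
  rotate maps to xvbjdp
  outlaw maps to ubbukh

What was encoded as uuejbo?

onward

In impact: i→o is +6, m→t is +7, p→x is +8, a→j is +9 — the shift increases by 1 each position. The shift increases by 1 at each position, starting from +6: 6, 7, 8, ….
Undoing it on uuejbo: u−6=o, u−7=n, e−8=w, j−9=a, b−10=r, o−11=d.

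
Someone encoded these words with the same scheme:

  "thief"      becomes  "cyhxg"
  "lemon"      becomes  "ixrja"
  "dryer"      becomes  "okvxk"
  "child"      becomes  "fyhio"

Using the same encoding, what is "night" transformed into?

ahpyc

This is an affine cipher: with a=0,…,z=25, each position x becomes (9x+13) mod 26.
For night: n(13)→9·13+13≡0=a; i(8)→9·8+13≡7=h; g(6)→9·6+13≡15=p; h(7)→9·7+13≡24=y; t(19)→9·19+13≡2=c (all mod 26).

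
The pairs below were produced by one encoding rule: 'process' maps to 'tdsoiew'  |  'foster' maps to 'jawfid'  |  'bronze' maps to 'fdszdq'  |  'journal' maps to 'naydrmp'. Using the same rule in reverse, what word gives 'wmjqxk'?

safety

Shifts by position in process: pos 0: p→t (+4), pos 1: r→d (+12), pos 2: o→s (+4), pos 3: c→o (+12) — repeating every 2. A repeating key of period 2 is used — shifts +4, +12 over and over.
Undoing it on wmjqxk: w−4=s, m−12=a, j−4=f, q−12=e, x−4=t, k−12=y.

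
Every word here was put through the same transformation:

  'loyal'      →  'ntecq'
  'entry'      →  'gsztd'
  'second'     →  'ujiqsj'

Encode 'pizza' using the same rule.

Shifts by position in loyal: pos 0: l→n (+2), pos 1: o→t (+5), pos 2: y→e (+6), pos 3: a→c (+2), pos 4: l→q (+5) — repeating every 3. A repeating key of period 3 is used — shifts +2, +5, +6 over and over.
Applying it to pizza: p+2=r, i+5=n, z+6=f, z+2=b, a+5=f.

rnfbf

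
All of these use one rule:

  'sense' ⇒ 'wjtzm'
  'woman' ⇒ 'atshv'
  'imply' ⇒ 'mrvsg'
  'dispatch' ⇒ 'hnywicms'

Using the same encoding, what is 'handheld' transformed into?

In sense: s→w is +4, e→j is +5, n→t is +6, s→z is +7 — the shift increases by 1 each position. The shift increases by 1 at each position, starting from +4: 4, 5, 6, ….
Applying it to handheld: h+4=l, a+5=f, n+6=t, d+7=k, h+8=p, e+9=n, l+10=v, d+11=o.

lftkpnvo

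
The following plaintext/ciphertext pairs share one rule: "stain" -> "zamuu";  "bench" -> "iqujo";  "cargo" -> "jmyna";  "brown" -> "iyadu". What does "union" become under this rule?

guuau

The rule splits by letter class: vowels +12, consonants +7.
On union: u(vowel)+12=g, n(cons)+7=u, i(vowel)+12=u, o(vowel)+12=a, n(cons)+7=u.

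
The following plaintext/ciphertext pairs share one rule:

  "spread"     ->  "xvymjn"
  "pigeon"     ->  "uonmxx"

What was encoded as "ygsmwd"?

talent

Letter i (0-indexed) is shifted by i+5, so successive shifts are 5, 6, 7, ….
Reversing it on ygsmwd: y−5=t, g−6=a, s−7=l, m−8=e, w−9=n, d−10=t.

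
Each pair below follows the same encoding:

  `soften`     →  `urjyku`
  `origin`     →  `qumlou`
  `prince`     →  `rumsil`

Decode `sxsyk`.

quote

In soften: s→u is +2, o→r is +3, f→j is +4, t→y is +5 — the shift increases by 1 each position. Each letter shifts forward by (position + 2), i.e. 2, 3, 4, … — the shift grows by one for each successive letter.
Undoing it on sxsyk: s−2=q, x−3=u, s−4=o, y−5=t, k−6=e.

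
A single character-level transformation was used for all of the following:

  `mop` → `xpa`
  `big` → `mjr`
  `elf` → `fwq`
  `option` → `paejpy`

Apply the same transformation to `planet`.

awbyfe

The shift depends on letter class: consonant m→x is +11, but vowel o→p is +1. Vowels shift forward by 1 and consonants shift forward by 11.
On planet: p(cons)+11=a, l(cons)+11=w, a(vowel)+1=b, n(cons)+11=y, e(vowel)+1=f, t(cons)+11=e.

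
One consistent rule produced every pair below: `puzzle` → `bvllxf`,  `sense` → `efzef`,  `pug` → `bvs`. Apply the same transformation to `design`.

pfejsz

The rule splits by letter class: vowels +1, consonants +12.
Applying it to design: d(cons)+12=p, e(vowel)+1=f, s(cons)+12=e, i(vowel)+1=j, g(cons)+12=s, n(cons)+12=z.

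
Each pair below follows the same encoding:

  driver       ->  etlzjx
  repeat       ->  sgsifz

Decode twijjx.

In driver: d→e is +1, r→t is +2, i→l is +3, v→z is +4 — the shift increases by 1 each position. Each letter shifts forward by (position + 1), i.e. 1, 2, 3, … — the shift grows by one for each successive letter.
Decoding twijjx: t−1=s, w−2=u, i−3=f, j−4=f, j−5=e, x−6=r.

suffer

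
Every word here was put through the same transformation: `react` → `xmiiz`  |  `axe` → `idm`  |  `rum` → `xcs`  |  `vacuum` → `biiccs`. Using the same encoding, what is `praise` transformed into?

The shift depends on letter class: consonant r→x is +6, but vowel e→m is +8. The rule splits by letter class: vowels +8, consonants +6.
On praise: p(cons)+6=v, r(cons)+6=x, a(vowel)+8=i, i(vowel)+8=q, s(cons)+6=y, e(vowel)+8=m.

vxiqym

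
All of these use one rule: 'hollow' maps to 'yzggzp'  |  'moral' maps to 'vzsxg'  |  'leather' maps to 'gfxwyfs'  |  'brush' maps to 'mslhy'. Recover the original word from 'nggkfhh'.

h(7)→y(24) and o(14)→z(25) fit y≡15x+23 (mod 26); the inverse of 15 mod 26 is 7. This is an affine cipher: with a=0,…,z=25, each position x becomes (15x+23) mod 26.
Decoding nggkfhh: n(13)→7·(13−23)≡8=i; g(6)→7·(6−23)≡11=l; g(6)→7·(6−23)≡11=l; k(10)→7·(10−23)≡13=n; f(5)→7·(5−23)≡4=e; h(7)→7·(7−23)≡18=s; h(7)→7·(7−23)≡18=s (all mod 26).

illness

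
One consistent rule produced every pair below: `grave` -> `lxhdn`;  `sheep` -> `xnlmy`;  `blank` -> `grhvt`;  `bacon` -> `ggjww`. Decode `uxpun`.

prime

Each letter shifts forward by (position + 5), i.e. 5, 6, 7, … — the shift grows by one for each successive letter.
Decoding uxpun: u−5=p, x−6=r, p−7=i, u−8=m, n−9=e.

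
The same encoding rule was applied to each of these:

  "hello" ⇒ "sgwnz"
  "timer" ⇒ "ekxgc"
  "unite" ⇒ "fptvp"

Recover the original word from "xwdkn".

Shifts by position in hello: pos 0: h→s (+11), pos 1: e→g (+2), pos 2: l→w (+11), pos 3: l→n (+2) — repeating every 2. A repeating key of period 2 is used — shifts +11, +2 over and over.
Reversing it on xwdkn: x−11=m, w−2=u, d−11=s, k−2=i, n−11=c.

music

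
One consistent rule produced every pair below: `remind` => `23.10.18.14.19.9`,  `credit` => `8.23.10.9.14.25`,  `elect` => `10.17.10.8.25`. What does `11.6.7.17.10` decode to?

r is letter #18 and maps to 23: an offset of 5. Letters become their 1-based position plus 5 (so a→6, b→7, …).
Reversing it on 11.6.7.17.10: 11→(11−5)÷1=6=f, 6→(6−5)÷1=1=a, 7→(7−5)÷1=2=b, 17→(17−5)÷1=12=l, 10→(10−5)÷1=5=e.

fable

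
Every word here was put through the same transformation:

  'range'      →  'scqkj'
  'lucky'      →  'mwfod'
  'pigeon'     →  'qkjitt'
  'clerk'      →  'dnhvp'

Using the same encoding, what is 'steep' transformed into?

tvhiu

In range: r→s is +1, a→c is +2, n→q is +3, g→k is +4 — the shift increases by 1 each position. Letter i (0-indexed) is shifted by i+1, so successive shifts are 1, 2, 3, ….
For steep: s+1=t, t+2=v, e+3=h, e+4=i, p+5=u.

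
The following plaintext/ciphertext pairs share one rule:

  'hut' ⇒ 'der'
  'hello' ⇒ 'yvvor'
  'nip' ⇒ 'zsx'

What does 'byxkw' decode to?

manor

The word is reversed, then every letter is shifted forward by 10.
Decoding byxkw: shift back: b−10=r, y−10=o, x−10=n, k−10=a, w−10=m → ronam; then reverse → manor.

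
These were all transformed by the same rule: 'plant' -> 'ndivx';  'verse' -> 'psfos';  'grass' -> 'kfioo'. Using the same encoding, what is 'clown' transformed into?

This is an affine cipher: with a=0,…,z=25, each position x becomes (9x+8) mod 26.
For clown: c(2)→9·2+8≡0=a; l(11)→9·11+8≡3=d; o(14)→9·14+8≡4=e; w(22)→9·22+8≡24=y; n(13)→9·13+8≡21=v (all mod 26).

adeyv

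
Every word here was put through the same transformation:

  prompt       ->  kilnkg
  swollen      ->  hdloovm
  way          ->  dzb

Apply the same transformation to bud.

Each pair mirrors across the alphabet (p↔k, r↔i, o↔l): positions sum to 25. Each letter is replaced by its mirror in the alphabet: a↔z, b↔y, c↔x, and so on (the Atbash cipher).
Applying it to bud: b↔y, u↔f, d↔w.

yfw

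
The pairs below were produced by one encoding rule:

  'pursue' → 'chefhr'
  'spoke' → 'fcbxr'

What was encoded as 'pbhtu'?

Compare letters: p→c is +13, u→h is +13, r→e is +13 — a constant shift. This is a Caesar cipher with shift 13.
Decoding pbhtu: p−13=c, b−13=o, h−13=u, t−13=g, u−13=h.

cough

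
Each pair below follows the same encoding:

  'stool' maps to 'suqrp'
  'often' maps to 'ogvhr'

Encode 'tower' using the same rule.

tpyhv

Each letter shifts forward by its position index (0, 1, 2, …) — the shift grows by one for each successive letter.
For tower: t+0=t, o+1=p, w+2=y, e+3=h, r+4=v.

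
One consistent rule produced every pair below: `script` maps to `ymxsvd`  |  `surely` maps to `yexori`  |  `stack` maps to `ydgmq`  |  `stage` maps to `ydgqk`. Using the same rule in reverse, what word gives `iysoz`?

comet

Shifts by position in script: pos 0: s→y (+6), pos 1: c→m (+10), pos 2: r→x (+6), pos 3: i→s (+10) — repeating every 2. A repeating key of period 2 is used — shifts +6, +10 over and over.
Decoding iysoz: i−6=c, y−10=o, s−6=m, o−10=e, z−6=t.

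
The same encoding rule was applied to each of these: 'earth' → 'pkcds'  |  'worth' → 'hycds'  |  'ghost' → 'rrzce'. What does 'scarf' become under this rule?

Shifts by position in earth: pos 0: e→p (+11), pos 1: a→k (+10), pos 2: r→c (+11), pos 3: t→d (+10) — repeating every 2. A repeating key of period 2 is used — shifts +11, +10 over and over.
On scarf: s+11=d, c+10=m, a+11=l, r+10=b, f+11=q.

dmlbq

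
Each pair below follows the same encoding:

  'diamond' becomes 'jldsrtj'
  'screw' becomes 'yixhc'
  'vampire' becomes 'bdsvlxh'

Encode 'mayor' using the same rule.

The shift depends on letter class: consonant d→j is +6, but vowel i→l is +3. Two shifts are in play — +3 for a/e/i/o/u, +6 for every other letter.
On mayor: m(cons)+6=s, a(vowel)+3=d, y(cons)+6=e, o(vowel)+3=r, r(cons)+6=x.

sderx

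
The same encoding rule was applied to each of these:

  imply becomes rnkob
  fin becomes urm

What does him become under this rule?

Each pair mirrors across the alphabet (i↔r, m↔n, p↔k): positions sum to 25. This is the alphabet-reversal cipher (Atbash): a becomes z, b becomes y, etc.
Applying it to him: h↔s, i↔r, m↔n.

srn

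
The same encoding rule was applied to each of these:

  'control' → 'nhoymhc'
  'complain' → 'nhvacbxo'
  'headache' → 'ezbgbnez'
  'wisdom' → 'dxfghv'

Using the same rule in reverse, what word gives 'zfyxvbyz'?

estimate

c(2)→n(13) and o(14)→h(7) fit y≡19x+1 (mod 26); the inverse of 19 mod 26 is 11. Treating letters as 0–25, the rule is x ↦ 19x + 1 (mod 26).
Undoing it on zfyxvbyz: z(25)→11·(25−1)≡4=e; f(5)→11·(5−1)≡18=s; y(24)→11·(24−1)≡19=t; x(23)→11·(23−1)≡8=i; v(21)→11·(21−1)≡12=m; b(1)→11·(1−1)≡0=a; y(24)→11·(24−1)≡19=t; z(25)→11·(25−1)≡4=e (all mod 26).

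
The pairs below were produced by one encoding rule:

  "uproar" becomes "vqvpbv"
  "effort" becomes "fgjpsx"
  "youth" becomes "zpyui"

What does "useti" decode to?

Shifts by position in uproar: pos 0: u→v (+1), pos 1: p→q (+1), pos 2: r→v (+4), pos 3: o→p (+1), pos 4: a→b (+1), pos 5: r→v (+4) — repeating every 3. A repeating key of period 3 is used — shifts +1, +1, +4 over and over.
Undoing it on useti: u−1=t, s−1=r, e−4=a, t−1=s, i−1=h.

trash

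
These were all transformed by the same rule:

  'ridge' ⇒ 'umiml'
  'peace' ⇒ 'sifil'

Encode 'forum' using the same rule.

iswat

In ridge: r→u is +3, i→m is +4, d→i is +5, g→m is +6 — the shift increases by 1 each position. Letter i (0-indexed) is shifted by i+3, so successive shifts are 3, 4, 5, ….
Applying it to forum: f+3=i, o+4=s, r+5=w, u+6=a, m+7=t.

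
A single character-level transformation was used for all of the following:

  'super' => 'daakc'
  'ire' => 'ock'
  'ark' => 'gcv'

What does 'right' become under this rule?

Vowels shift forward by 6 and consonants shift forward by 11.
Applying it to right: r(cons)+11=c, i(vowel)+6=o, g(cons)+11=r, h(cons)+11=s, t(cons)+11=e.

corse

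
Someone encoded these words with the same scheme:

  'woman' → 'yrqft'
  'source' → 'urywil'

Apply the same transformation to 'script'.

In woman: w→y is +2, o→r is +3, m→q is +4, a→f is +5 — the shift increases by 1 each position. Letter i (0-indexed) is shifted by i+2, so successive shifts are 2, 3, 4, ….
On script: s+2=u, c+3=f, r+4=v, i+5=n, p+6=v, t+7=a.

ufvnva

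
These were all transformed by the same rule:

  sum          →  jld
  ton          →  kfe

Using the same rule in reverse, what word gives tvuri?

Compare letters: s→j is +17, u→l is +17, m→d is +17 — a constant shift. Each letter is shifted forward by 17 in the alphabet (a Caesar shift of +17).
Reversing it on tvuri: t−17=c, v−17=e, u−17=d, r−17=a, i−17=r.

cedar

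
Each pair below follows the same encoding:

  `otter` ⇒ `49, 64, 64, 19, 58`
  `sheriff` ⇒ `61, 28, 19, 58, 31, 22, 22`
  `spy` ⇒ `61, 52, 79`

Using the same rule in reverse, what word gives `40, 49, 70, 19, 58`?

With a=1..z=26, the number is 3·pos + 4.
Reversing it on 40, 49, 70, 19, 58: 40→(40−4)÷3=12=l, 49→(49−4)÷3=15=o, 70→(70−4)÷3=22=v, 19→(19−4)÷3=5=e, 58→(58−4)÷3=18=r.

lover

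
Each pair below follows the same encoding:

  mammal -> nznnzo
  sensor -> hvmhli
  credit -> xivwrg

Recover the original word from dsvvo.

Letters are reflected about the middle of the alphabet (position → 25−position): Atbash.
Undoing it on dsvvo: d↔w, s↔h, v↔e, v↔e, o↔l.

wheel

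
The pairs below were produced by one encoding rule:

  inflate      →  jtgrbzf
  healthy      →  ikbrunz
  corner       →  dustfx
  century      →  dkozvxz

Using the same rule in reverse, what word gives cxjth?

bring

Shifts by position in inflate: pos 0: i→j (+1), pos 1: n→t (+6), pos 2: f→g (+1), pos 3: l→r (+6) — repeating every 2. The shifts repeat in a cycle of length 2: positions 0,1,… shift by +1, +6, then the pattern repeats.
Decoding cxjth: c−1=b, x−6=r, j−1=i, t−6=n, h−1=g.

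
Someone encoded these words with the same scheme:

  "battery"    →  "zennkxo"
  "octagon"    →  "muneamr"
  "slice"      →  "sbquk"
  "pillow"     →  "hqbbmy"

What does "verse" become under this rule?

dkxsk

Treating letters as 0–25, the rule is x ↦ 21x + 4 (mod 26).
On verse: v(21)→21·21+4≡3=d; e(4)→21·4+4≡10=k; r(17)→21·17+4≡23=x; s(18)→21·18+4≡18=s; e(4)→21·4+4≡10=k (all mod 26).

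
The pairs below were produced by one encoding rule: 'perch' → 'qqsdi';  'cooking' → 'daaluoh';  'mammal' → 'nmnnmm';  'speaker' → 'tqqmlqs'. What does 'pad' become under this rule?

Two shifts are in play — +12 for a/e/i/o/u, +1 for every other letter.
For pad: p(cons)+1=q, a(vowel)+12=m, d(cons)+1=e.

qme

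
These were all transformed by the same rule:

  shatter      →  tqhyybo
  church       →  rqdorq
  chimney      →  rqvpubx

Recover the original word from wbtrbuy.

descent

s(18)→t(19) and h(7)→q(16) fit y≡5x+7 (mod 26); the inverse of 5 mod 26 is 21. Each letter's alphabet position (a=0..z=25) is mapped through 5·x+7 mod 26 — an affine cipher.
Decoding wbtrbuy: w(22)→21·(22−7)≡3=d; b(1)→21·(1−7)≡4=e; t(19)→21·(19−7)≡18=s; r(17)→21·(17−7)≡2=c; b(1)→21·(1−7)≡4=e; u(20)→21·(20−7)≡13=n; y(24)→21·(24−7)≡19=t (all mod 26).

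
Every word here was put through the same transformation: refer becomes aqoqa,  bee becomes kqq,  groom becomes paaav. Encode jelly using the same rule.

The shift depends on letter class: consonant r→a is +9, but vowel e→q is +12. Vowels shift forward by 12 and consonants shift forward by 9.
For jelly: j(cons)+9=s, e(vowel)+12=q, l(cons)+9=u, l(cons)+9=u, y(cons)+9=h.

squuh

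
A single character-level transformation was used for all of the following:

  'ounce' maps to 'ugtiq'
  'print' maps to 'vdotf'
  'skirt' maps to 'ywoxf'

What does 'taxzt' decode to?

north

Shifts by position in ounce: pos 0: o→u (+6), pos 1: u→g (+12), pos 2: n→t (+6), pos 3: c→i (+6), pos 4: e→q (+12) — repeating every 3. The shifts repeat in a cycle of length 3: positions 0,1,… shift by +6, +12, +6, then the pattern repeats.
Decoding taxzt: t−6=n, a−12=o, x−6=r, z−6=t, t−12=h.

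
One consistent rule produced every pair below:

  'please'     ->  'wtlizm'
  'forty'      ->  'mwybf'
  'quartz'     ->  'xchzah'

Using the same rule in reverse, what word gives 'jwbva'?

count

Shifts by position in please: pos 0: p→w (+7), pos 1: l→t (+8), pos 2: e→l (+7), pos 3: a→i (+8) — repeating every 2. A repeating key of period 2 is used — shifts +7, +8 over and over.
Undoing it on jwbva: j−7=c, w−8=o, b−7=u, v−8=n, a−7=t.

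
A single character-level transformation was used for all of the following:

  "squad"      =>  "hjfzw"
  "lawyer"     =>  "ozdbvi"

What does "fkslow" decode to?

Each pair mirrors across the alphabet (s↔h, q↔j, u↔f): positions sum to 25. This is the alphabet-reversal cipher (Atbash): a becomes z, b becomes y, etc.
Reversing it on fkslow: f↔u, k↔p, s↔h, l↔o, o↔l, w↔d.

uphold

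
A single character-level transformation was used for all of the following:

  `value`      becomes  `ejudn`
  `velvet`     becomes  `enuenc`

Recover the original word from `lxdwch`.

county

Compare letters: v→e is +9, a→j is +9, l→u is +9 — a constant shift. Every letter moves 9 places later in the alphabet, wrapping around z→a.
Undoing it on lxdwch: l−9=c, x−9=o, d−9=u, w−9=n, c−9=t, h−9=y.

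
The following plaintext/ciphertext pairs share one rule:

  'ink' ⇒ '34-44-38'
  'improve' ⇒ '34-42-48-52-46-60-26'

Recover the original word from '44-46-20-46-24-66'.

Each letter becomes 2×(its alphabet position, a=1..z=26) + 16.
Decoding 44-46-20-46-24-66: 44→(44−16)÷2=14=n, 46→(46−16)÷2=15=o, 20→(20−16)÷2=2=b, 46→(46−16)÷2=15=o, 24→(24−16)÷2=4=d, 66→(66−16)÷2=25=y.

nobody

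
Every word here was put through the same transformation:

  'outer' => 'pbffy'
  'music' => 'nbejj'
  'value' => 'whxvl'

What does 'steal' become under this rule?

taqbs

Shifts by position in outer: pos 0: o→p (+1), pos 1: u→b (+7), pos 2: t→f (+12), pos 3: e→f (+1), pos 4: r→y (+7) — repeating every 3. The shifts repeat in a cycle of length 3: positions 0,1,… shift by +1, +7, +12, then the pattern repeats.
Applying it to steal: s+1=t, t+7=a, e+12=q, a+1=b, l+7=s.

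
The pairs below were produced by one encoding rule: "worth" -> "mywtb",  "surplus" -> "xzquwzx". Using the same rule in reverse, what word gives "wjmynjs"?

neither

The output letters match the input read backwards, each shifted +5: worth reversed is htrow. Two steps: reverse the string, then apply a Caesar shift of +5.
Decoding wjmynjs: shift back: w−5=r, j−5=e, m−5=h, y−5=t, n−5=i, j−5=e, s−5=n → rehtien; then reverse → neither.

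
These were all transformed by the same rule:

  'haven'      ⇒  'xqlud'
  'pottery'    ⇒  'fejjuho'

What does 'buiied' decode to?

lesson

Compare letters: h→x is +16, a→q is +16, v→l is +16 — a constant shift. Each letter is shifted forward by 16 in the alphabet (a Caesar shift of +16).
Decoding buiied: b−16=l, u−16=e, i−16=s, i−16=s, e−16=o, d−16=n.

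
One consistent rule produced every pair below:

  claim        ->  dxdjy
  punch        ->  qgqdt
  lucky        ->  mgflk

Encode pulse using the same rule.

qgotq

Shifts by position in claim: pos 0: c→d (+1), pos 1: l→x (+12), pos 2: a→d (+3), pos 3: i→j (+1), pos 4: m→y (+12) — repeating every 3. It's a Vigenère-style cipher with numeric key [1,12,3]: position i shifts by key[i mod 3].
For pulse: p+1=q, u+12=g, l+3=o, s+1=t, e+12=q.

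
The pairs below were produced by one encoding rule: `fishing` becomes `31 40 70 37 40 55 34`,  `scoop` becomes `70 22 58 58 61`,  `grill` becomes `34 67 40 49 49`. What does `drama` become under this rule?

f(#6)→31 and i(#9)→40: differences scale by 3, so n = 3·pos + 13. Each letter becomes 3×(its alphabet position, a=1..z=26) + 13.
Applying it to drama: d=4→25, r=18→67, a=1→16, m=13→52, a=1→16.

25 67 16 52 16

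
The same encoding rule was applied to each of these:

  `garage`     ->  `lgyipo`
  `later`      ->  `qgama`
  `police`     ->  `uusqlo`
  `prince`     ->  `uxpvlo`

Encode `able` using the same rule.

The shift increases by 1 at each position, starting from +5: 5, 6, 7, ….
Applying it to able: a+5=f, b+6=h, l+7=s, e+8=m.

fhsm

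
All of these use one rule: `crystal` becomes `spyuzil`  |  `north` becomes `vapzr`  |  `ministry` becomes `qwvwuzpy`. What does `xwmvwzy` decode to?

c(2)→s(18) and r(17)→p(15) fit y≡5x+8 (mod 26); the inverse of 5 mod 26 is 21. Each letter's alphabet position (a=0..z=25) is mapped through 5·x+8 mod 26 — an affine cipher.
Decoding xwmvwzy: x(23)→21·(23−8)≡3=d; w(22)→21·(22−8)≡8=i; m(12)→21·(12−8)≡6=g; v(21)→21·(21−8)≡13=n; w(22)→21·(22−8)≡8=i; z(25)→21·(25−8)≡19=t; y(24)→21·(24−8)≡24=y (all mod 26).

dignity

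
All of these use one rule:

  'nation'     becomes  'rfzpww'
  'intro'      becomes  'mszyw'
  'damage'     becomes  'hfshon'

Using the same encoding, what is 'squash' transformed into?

In nation: n→r is +4, a→f is +5, t→z is +6, i→p is +7 — the shift increases by 1 each position. Letter i (0-indexed) is shifted by i+4, so successive shifts are 4, 5, 6, ….
On squash: s+4=w, q+5=v, u+6=a, a+7=h, s+8=a, h+9=q.

wvahaq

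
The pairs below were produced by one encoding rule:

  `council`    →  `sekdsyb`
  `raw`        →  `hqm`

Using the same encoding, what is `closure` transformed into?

sbeikhu

It's a constant shift of +16 (ROT16).
For closure: c+16=s, l+16=b, o+16=e, s+16=i, u+16=k, r+16=h, e+16=u.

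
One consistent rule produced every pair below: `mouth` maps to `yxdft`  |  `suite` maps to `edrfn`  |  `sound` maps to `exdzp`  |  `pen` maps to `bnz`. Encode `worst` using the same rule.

ixdef

The shift depends on letter class: consonant m→y is +12, but vowel o→x is +9. The rule splits by letter class: vowels +9, consonants +12.
On worst: w(cons)+12=i, o(vowel)+9=x, r(cons)+12=d, s(cons)+12=e, t(cons)+12=f.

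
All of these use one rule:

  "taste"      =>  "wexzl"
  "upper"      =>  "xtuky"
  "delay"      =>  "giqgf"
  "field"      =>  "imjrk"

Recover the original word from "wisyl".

tense

In taste: t→w is +3, a→e is +4, s→x is +5, t→z is +6 — the shift increases by 1 each position. The shift increases by 1 at each position, starting from +3: 3, 4, 5, ….
Undoing it on wisyl: w−3=t, i−4=e, s−5=n, y−6=s, l−7=e.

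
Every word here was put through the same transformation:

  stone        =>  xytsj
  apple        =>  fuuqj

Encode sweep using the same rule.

Compare letters: s→x is +5, t→y is +5, o→t is +5 — a constant shift. Every letter moves 5 places later in the alphabet, wrapping around z→a.
For sweep: s+5=x, w+5=b, e+5=j, e+5=j, p+5=u.

xbjju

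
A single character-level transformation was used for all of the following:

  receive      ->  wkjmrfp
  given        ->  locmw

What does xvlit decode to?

speak

In receive: r→w is +5, e→k is +6, c→j is +7, e→m is +8 — the shift increases by 1 each position. The shift increases by 1 at each position, starting from +5: 5, 6, 7, ….
Undoing it on xvlit: x−5=s, v−6=p, l−7=e, i−8=a, t−9=k.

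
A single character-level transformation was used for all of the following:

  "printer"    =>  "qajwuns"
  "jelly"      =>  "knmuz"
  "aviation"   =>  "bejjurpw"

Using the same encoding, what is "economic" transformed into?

flpwpvjl

It's a Vigenère-style cipher with numeric key [1,9]: position i shifts by key[i mod 2].
On economic: e+1=f, c+9=l, o+1=p, n+9=w, o+1=p, m+9=v, i+1=j, c+9=l.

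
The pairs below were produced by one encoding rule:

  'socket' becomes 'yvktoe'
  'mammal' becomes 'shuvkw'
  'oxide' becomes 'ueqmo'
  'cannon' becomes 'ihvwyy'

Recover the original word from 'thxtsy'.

In socket: s→y is +6, o→v is +7, c→k is +8, k→t is +9 — the shift increases by 1 each position. Each letter shifts forward by (position + 6), i.e. 6, 7, 8, … — the shift grows by one for each successive letter.
Reversing it on thxtsy: t−6=n, h−7=a, x−8=p, t−9=k, s−10=i, y−11=n.

napkin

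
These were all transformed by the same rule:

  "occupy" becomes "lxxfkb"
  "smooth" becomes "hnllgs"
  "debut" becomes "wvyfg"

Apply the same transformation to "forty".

uligb

Each pair mirrors across the alphabet (o↔l, c↔x, c↔x): positions sum to 25. Letters are reflected about the middle of the alphabet (position → 25−position): Atbash.
Applying it to forty: f↔u, o↔l, r↔i, t↔g, y↔b.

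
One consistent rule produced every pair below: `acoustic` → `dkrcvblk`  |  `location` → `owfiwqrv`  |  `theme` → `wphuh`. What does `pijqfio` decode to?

magical

Shifts by position in acoustic: pos 0: a→d (+3), pos 1: c→k (+8), pos 2: o→r (+3), pos 3: u→c (+8) — repeating every 2. It's a Vigenère-style cipher with numeric key [3,8]: position i shifts by key[i mod 2].
Reversing it on pijqfio: p−3=m, i−8=a, j−3=g, q−8=i, f−3=c, i−8=a, o−3=l.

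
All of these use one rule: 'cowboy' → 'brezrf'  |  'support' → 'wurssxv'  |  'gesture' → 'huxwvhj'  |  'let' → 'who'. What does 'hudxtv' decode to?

square

The output letters match the input read backwards, each shifted +3: cowboy reversed is yobwoc. The word is reversed, then every letter is shifted forward by 3.
Undoing it on hudxtv: shift back: h−3=e, u−3=r, d−3=a, x−3=u, t−3=q, v−3=s → erauqs; then reverse → square.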